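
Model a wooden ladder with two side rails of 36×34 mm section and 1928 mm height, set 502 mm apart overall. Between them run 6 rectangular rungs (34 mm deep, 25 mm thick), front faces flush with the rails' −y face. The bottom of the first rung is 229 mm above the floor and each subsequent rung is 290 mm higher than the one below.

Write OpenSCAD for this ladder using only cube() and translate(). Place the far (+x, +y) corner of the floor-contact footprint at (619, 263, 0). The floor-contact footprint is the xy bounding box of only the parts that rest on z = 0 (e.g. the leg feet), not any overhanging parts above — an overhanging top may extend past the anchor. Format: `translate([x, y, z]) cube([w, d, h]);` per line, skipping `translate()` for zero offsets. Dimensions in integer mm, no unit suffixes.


translate([117, 229, 0]) cube([36, 34, 1928]);
translate([583, 229, 0]) cube([36, 34, 1928]);
translate([153, 229, 229]) cube([430, 34, 25]);
translate([153, 229, 519]) cube([430, 34, 25]);
translate([153, 229, 809]) cube([430, 34, 25]);
translate([153, 229, 1099]) cube([430, 34, 25]);
translate([153, 229, 1389]) cube([430, 34, 25]);
translate([153, 229, 1679]) cube([430, 34, 25]);


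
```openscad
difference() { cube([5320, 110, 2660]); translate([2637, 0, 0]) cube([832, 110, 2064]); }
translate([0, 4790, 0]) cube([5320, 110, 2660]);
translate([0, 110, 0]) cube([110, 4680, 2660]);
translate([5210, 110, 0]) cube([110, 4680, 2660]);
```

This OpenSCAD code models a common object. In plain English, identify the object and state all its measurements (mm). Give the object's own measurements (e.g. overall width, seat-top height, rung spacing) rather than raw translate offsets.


A single room: four walls, each 2660 mm tall and 110 mm thick, enclosing an outside footprint 5320×4900 mm (x × y), no floor or roof. The front and back walls (−y and +y sides) run the full x-width; the side walls fit between their inner faces. A door opening 832 mm wide and 2064 mm tall is cut through the front wall from the floor up, its −x edge 2637 mm from the wall's −x end.


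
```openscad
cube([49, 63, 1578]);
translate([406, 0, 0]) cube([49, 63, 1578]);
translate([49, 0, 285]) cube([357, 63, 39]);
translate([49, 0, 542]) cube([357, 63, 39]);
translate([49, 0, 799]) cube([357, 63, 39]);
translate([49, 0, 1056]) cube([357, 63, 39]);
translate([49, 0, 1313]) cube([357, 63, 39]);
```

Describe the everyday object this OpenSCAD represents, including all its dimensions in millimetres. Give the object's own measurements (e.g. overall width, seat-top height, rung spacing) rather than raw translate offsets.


A straight ladder. Two 49×63 mm vertical rails, 1578 mm tall, stand 455 mm apart (outside-to-outside) with their front faces coplanar on the −y side. 5 rungs, each 63 mm deep and 39 mm tall, span between the inner faces of the rails, front faces flush with the rails. The lowest rung's underside is at z = 285 mm and rungs are spaced 257 mm apart (underside to underside).


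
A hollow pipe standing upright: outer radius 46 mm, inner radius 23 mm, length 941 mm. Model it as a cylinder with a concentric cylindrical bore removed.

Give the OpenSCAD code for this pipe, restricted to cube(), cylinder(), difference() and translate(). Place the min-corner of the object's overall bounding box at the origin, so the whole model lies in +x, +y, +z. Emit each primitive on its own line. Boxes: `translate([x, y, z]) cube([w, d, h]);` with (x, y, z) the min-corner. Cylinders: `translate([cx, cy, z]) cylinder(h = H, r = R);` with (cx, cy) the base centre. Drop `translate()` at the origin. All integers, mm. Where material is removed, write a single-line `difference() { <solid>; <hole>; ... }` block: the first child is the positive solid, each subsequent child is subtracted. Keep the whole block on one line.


difference() { translate([46, 46, 0]) cylinder(h = 941, r = 46); translate([46, 46, 0]) cylinder(h = 941, r = 23); }


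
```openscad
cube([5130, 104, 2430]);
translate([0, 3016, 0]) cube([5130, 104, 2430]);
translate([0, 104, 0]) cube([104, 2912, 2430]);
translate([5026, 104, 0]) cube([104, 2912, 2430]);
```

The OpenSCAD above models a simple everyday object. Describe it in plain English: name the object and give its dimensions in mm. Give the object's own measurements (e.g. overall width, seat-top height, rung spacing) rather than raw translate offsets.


The wall frame of a small rectangular building: four walls, each 2430 mm tall and 104 mm thick, enclosing a footprint 5130 mm (x) by 3120 mm (y) outside-to-outside, with no floor or roof. The front and back walls (the −y and +y sides) span the full width; the two side walls fit between them.


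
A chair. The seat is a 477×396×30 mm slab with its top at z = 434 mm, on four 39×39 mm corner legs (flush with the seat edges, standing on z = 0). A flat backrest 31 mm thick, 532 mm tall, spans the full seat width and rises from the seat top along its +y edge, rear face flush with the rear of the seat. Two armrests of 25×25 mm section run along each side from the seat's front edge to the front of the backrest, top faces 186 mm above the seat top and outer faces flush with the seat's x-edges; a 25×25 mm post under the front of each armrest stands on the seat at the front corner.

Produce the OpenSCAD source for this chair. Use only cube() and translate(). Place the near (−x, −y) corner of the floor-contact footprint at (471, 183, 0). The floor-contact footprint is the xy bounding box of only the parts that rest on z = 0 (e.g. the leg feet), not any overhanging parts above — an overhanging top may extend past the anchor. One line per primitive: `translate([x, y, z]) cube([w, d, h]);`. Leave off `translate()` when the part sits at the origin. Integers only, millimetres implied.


translate([471, 183, 404]) cube([477, 396, 30]);
translate([471, 183, 0]) cube([39, 39, 404]);
translate([909, 183, 0]) cube([39, 39, 404]);
translate([471, 540, 0]) cube([39, 39, 404]);
translate([909, 540, 0]) cube([39, 39, 404]);
translate([471, 548, 434]) cube([477, 31, 532]);
translate([471, 183, 595]) cube([25, 365, 25]);
translate([923, 183, 595]) cube([25, 365, 25]);
translate([471, 183, 434]) cube([25, 25, 161]);
translate([923, 183, 434]) cube([25, 25, 161]);


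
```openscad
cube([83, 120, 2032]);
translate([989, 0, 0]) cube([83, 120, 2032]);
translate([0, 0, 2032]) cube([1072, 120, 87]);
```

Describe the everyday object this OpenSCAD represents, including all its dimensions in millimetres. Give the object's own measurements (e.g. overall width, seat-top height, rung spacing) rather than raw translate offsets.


A door frame. The clear opening is 906 mm wide and 2032 mm high. Two 83 mm wide jambs, 120 mm deep, stand either side of the opening from the floor to the top of the opening. A 87 mm thick head sits across the top of both jambs, spanning the full outside width of the frame.


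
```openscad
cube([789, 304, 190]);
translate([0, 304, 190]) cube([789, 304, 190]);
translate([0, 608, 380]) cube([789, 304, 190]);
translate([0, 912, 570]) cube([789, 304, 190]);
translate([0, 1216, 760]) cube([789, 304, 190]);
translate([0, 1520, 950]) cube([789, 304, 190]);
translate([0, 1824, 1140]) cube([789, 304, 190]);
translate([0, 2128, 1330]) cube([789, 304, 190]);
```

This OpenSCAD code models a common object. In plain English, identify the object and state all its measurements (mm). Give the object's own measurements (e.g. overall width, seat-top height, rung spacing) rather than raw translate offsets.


A straight staircase of 8 solid steps. Each step is 789 mm wide (x), 304 mm deep (y, the going) and 190 mm tall (the rise). The first step rests on the floor; each subsequent step sits one going further in +y and one rise higher in +z, directly behind and above the previous step with no overlap.


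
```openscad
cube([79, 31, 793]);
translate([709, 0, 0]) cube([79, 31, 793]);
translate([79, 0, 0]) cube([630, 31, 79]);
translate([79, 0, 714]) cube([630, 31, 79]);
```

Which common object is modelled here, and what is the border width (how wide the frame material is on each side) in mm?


A picture frame. The border width is 79 mm.

Four thin pieces enclosing a rectangular opening — a picture frame. The two full-height stiles are 793 mm tall; the top rail sits at z = 714 and is 79 mm tall, so the border above the opening is 793 − 714 = 79 mm, matching the stile x-width.


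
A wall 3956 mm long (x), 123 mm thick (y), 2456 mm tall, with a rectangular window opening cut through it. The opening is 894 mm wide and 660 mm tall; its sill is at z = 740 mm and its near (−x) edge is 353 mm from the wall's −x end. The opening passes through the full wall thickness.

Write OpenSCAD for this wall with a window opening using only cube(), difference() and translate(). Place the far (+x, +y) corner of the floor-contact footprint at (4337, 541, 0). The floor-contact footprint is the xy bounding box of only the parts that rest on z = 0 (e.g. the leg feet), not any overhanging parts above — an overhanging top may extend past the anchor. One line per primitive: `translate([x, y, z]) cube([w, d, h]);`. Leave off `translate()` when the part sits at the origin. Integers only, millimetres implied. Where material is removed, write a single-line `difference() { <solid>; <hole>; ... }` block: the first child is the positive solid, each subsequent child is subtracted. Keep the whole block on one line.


difference() { translate([381, 418, 0]) cube([3956, 123, 2456]); translate([734, 418, 740]) cube([894, 123, 660]); }


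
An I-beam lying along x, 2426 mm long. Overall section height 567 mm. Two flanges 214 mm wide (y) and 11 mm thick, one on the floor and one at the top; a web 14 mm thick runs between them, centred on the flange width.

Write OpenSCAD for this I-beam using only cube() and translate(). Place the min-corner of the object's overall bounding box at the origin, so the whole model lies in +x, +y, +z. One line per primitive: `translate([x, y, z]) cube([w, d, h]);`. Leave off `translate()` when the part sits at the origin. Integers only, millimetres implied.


cube([2426, 214, 11]);
translate([0, 100, 11]) cube([2426, 14, 545]);
translate([0, 0, 556]) cube([2426, 214, 11]);


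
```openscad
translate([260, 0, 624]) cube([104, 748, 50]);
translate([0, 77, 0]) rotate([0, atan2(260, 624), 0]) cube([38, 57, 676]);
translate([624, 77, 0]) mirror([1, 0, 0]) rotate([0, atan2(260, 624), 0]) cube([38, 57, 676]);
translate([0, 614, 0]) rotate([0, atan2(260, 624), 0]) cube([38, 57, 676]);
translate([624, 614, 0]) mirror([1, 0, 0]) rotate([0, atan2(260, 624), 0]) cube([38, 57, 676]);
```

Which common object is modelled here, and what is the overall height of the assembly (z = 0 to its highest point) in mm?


A sawhorse. The overall height is 674 mm.

A beam across two mirrored pairs of raked legs — a sawhorse. The beam's underside is at z = 624 (matching the legs' vertical rise in atan2(260, 624)) and the beam is 50 mm tall, so its top is at 624 + 50 = 674 mm. The raked legs top out at the beam's underside, so that is the highest point.


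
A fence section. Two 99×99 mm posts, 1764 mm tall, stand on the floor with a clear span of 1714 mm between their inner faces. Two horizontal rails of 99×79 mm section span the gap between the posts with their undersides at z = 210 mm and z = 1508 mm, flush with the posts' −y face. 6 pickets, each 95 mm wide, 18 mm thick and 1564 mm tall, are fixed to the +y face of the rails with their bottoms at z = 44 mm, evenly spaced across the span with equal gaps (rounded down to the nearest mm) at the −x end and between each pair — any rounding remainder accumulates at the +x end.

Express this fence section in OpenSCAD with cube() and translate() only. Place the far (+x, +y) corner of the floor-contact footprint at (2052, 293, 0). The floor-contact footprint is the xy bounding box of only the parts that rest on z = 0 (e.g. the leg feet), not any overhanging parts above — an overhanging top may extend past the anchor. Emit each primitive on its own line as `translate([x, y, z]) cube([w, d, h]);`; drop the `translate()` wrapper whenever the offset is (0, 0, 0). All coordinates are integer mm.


translate([140, 194, 0]) cube([99, 99, 1764]);
translate([1953, 194, 0]) cube([99, 99, 1764]);
translate([239, 194, 210]) cube([1714, 99, 79]);
translate([239, 194, 1508]) cube([1714, 99, 79]);
translate([402, 293, 44]) cube([95, 18, 1564]);
translate([660, 293, 44]) cube([95, 18, 1564]);
translate([918, 293, 44]) cube([95, 18, 1564]);
translate([1176, 293, 44]) cube([95, 18, 1564]);
translate([1434, 293, 44]) cube([95, 18, 1564]);
translate([1692, 293, 44]) cube([95, 18, 1564]);


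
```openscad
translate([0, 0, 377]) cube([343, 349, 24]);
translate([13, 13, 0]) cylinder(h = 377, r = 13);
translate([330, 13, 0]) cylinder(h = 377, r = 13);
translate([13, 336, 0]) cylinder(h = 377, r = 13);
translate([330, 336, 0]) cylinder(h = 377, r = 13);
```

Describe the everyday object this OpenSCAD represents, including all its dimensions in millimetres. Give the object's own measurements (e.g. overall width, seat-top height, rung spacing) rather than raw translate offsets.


A four-legged stool. The seat is a 343×349×24 mm slab whose top surface is at z = 401 mm; four round legs, each 26 mm in diameter, run from the floor (z = 0) to the underside of the seat, each leg's axis is inset half a diameter from the nearest pair of seat edges (so the leg's bounding box is flush with the corner).


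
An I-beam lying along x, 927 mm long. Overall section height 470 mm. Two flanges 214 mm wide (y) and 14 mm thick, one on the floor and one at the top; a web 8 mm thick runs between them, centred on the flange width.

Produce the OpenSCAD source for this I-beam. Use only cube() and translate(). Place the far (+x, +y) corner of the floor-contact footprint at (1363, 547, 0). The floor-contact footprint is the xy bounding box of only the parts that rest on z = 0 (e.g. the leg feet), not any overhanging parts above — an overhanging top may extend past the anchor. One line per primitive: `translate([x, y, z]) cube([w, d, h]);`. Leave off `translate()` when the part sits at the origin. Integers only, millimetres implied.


translate([436, 333, 0]) cube([927, 214, 14]);
translate([436, 436, 14]) cube([927, 8, 442]);
translate([436, 333, 456]) cube([927, 214, 14]);


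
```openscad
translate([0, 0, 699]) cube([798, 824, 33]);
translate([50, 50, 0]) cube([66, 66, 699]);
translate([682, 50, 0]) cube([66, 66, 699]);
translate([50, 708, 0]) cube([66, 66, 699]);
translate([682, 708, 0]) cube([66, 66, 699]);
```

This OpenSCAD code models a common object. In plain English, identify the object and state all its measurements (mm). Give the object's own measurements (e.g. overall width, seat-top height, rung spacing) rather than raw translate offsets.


A rectangular dining table. The top is 798×824×33 mm with its upper surface at z = 732 mm. It stands on four 66×66 mm square legs, each inset 50 mm from the nearest pair of top edges, running from the floor to the underside of the top.


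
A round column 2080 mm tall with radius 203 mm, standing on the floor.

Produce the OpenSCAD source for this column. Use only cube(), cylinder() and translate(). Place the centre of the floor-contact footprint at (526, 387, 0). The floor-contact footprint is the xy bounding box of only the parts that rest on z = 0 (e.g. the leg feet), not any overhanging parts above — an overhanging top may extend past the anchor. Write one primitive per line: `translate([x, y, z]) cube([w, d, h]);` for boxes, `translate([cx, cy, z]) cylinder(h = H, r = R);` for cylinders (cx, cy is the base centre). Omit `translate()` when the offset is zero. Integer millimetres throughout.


translate([526, 387, 0]) cylinder(h = 2080, r = 203);


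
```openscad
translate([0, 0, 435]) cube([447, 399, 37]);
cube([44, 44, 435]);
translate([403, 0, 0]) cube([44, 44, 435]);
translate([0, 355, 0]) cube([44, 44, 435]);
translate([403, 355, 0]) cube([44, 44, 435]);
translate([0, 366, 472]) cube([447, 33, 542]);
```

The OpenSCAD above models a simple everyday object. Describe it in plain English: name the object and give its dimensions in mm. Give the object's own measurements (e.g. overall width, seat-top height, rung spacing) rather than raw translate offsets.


A chair. The seat is a 447×399×37 mm slab with its top at z = 472 mm, on four 44×44 mm corner legs (flush with the seat edges, standing on z = 0). A flat backrest 33 mm thick, 542 mm tall, spans the full seat width and rises from the seat top along its +y edge, rear face flush with the rear of the seat.


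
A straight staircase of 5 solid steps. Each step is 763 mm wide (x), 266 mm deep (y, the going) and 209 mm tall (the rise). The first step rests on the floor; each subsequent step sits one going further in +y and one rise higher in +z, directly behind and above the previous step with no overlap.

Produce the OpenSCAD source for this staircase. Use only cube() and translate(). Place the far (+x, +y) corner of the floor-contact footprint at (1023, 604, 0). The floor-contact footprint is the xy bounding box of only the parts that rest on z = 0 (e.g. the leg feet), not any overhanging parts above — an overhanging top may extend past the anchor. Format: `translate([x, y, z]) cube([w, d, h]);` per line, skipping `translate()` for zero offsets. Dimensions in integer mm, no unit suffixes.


translate([260, 338, 0]) cube([763, 266, 209]);
translate([260, 604, 209]) cube([763, 266, 209]);
translate([260, 870, 418]) cube([763, 266, 209]);
translate([260, 1136, 627]) cube([763, 266, 209]);
translate([260, 1402, 836]) cube([763, 266, 209]);


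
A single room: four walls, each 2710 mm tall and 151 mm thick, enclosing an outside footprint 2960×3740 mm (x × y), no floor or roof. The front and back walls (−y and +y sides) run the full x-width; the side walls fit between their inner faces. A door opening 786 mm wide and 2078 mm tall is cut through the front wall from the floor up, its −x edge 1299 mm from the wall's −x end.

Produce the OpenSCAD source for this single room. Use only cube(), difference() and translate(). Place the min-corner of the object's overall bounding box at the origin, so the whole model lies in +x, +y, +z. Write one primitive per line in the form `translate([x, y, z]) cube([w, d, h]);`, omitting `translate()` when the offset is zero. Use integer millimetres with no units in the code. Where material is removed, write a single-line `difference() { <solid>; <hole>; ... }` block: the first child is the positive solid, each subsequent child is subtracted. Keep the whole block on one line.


difference() { cube([2960, 151, 2710]); translate([1299, 0, 0]) cube([786, 151, 2078]); }
translate([0, 3589, 0]) cube([2960, 151, 2710]);
translate([0, 151, 0]) cube([151, 3438, 2710]);
translate([2809, 151, 0]) cube([151, 3438, 2710]);


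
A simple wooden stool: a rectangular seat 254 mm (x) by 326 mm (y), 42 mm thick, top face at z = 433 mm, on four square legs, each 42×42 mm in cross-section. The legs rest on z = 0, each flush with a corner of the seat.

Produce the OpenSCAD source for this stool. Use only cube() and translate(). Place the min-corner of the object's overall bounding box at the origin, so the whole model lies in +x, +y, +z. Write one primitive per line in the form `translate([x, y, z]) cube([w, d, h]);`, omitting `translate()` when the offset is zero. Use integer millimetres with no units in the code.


translate([0, 0, 391]) cube([254, 326, 42]);
cube([42, 42, 391]);
translate([212, 0, 0]) cube([42, 42, 391]);
translate([0, 284, 0]) cube([42, 42, 391]);
translate([212, 284, 0]) cube([42, 42, 391]);


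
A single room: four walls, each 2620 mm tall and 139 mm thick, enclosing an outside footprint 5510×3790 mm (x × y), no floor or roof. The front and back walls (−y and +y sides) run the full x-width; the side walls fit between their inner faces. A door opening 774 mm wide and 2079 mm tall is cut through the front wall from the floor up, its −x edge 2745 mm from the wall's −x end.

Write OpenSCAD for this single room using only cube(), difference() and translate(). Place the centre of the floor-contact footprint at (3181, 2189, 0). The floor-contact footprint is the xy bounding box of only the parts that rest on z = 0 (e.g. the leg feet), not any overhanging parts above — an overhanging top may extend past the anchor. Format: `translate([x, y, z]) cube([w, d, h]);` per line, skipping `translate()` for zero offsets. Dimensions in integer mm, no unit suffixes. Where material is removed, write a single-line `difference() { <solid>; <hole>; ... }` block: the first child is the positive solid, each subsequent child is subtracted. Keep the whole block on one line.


difference() { translate([426, 294, 0]) cube([5510, 139, 2620]); translate([3171, 294, 0]) cube([774, 139, 2079]); }
translate([426, 3945, 0]) cube([5510, 139, 2620]);
translate([426, 433, 0]) cube([139, 3512, 2620]);
translate([5797, 433, 0]) cube([139, 3512, 2620]);


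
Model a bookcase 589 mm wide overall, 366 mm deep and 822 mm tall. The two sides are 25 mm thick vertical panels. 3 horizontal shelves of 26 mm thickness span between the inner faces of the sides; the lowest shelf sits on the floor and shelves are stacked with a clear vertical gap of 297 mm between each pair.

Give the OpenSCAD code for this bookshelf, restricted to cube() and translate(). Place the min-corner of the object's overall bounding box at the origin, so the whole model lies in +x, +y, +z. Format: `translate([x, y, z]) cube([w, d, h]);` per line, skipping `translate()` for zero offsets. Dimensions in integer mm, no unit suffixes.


cube([25, 366, 822]);
translate([564, 0, 0]) cube([25, 366, 822]);
translate([25, 0, 0]) cube([539, 366, 26]);
translate([25, 0, 323]) cube([539, 366, 26]);
translate([25, 0, 646]) cube([539, 366, 26]);


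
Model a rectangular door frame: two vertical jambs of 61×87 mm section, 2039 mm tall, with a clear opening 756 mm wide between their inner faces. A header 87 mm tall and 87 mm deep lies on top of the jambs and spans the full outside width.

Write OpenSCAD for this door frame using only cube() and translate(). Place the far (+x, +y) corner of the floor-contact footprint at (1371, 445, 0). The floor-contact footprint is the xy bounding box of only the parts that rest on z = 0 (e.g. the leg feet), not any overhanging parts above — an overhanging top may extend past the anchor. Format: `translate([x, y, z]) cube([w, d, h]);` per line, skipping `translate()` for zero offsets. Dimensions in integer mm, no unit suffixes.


translate([493, 358, 0]) cube([61, 87, 2039]);
translate([1310, 358, 0]) cube([61, 87, 2039]);
translate([493, 358, 2039]) cube([878, 87, 87]);


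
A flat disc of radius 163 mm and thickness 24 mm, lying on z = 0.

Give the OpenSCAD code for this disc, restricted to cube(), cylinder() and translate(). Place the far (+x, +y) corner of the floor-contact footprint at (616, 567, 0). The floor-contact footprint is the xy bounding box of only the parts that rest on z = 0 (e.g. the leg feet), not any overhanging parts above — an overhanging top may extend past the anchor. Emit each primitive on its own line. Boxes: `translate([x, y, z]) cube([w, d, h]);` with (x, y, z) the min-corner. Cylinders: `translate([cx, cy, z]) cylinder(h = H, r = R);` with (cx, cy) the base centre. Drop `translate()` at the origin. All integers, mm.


translate([453, 404, 0]) cylinder(h = 24, r = 163);


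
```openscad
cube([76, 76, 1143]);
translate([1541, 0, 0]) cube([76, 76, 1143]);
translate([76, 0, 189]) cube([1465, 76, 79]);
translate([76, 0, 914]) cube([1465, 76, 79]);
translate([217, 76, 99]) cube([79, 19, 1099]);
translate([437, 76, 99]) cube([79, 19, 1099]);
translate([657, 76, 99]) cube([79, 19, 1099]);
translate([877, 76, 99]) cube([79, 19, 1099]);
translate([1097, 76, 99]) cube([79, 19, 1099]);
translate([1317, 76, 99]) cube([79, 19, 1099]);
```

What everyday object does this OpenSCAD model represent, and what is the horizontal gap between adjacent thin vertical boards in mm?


A fence section. The picket gap is 141 mm.

Two posts, two rails, 6 pickets — a fence section. Span 1465 mm holds 6 pickets of 79 mm with 7 equal gaps: ⌊(1465 − 6·79) / 7⌋ = 141 mm.


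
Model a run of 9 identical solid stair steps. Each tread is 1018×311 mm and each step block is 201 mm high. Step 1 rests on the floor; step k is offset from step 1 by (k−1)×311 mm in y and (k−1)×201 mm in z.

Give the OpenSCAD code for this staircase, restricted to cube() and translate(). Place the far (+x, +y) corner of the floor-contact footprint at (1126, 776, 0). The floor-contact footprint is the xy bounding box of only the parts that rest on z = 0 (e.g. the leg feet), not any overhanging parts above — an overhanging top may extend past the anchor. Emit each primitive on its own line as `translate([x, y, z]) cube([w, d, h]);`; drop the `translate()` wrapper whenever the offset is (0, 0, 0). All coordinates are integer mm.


translate([108, 465, 0]) cube([1018, 311, 201]);
translate([108, 776, 201]) cube([1018, 311, 201]);
translate([108, 1087, 402]) cube([1018, 311, 201]);
translate([108, 1398, 603]) cube([1018, 311, 201]);
translate([108, 1709, 804]) cube([1018, 311, 201]);
translate([108, 2020, 1005]) cube([1018, 311, 201]);
translate([108, 2331, 1206]) cube([1018, 311, 201]);
translate([108, 2642, 1407]) cube([1018, 311, 201]);
translate([108, 2953, 1608]) cube([1018, 311, 201]);


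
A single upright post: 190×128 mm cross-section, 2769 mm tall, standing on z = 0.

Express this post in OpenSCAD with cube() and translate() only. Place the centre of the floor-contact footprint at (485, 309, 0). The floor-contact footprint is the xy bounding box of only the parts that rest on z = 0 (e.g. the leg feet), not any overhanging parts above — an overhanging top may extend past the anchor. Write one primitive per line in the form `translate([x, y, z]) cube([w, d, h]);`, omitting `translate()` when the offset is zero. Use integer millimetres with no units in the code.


translate([390, 245, 0]) cube([190, 128, 2769]);


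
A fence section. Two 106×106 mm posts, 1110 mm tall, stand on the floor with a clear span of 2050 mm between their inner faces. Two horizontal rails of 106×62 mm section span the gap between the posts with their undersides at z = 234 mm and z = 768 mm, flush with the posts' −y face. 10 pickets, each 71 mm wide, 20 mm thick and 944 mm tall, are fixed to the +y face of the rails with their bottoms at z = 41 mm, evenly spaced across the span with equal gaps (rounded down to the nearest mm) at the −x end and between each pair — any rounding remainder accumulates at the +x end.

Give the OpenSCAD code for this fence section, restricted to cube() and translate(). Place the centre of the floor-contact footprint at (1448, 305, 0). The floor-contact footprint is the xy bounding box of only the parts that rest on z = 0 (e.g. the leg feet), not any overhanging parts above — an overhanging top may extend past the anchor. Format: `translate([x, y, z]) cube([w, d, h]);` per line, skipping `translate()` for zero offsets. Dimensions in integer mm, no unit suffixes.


translate([317, 252, 0]) cube([106, 106, 1110]);
translate([2473, 252, 0]) cube([106, 106, 1110]);
translate([423, 252, 234]) cube([2050, 106, 62]);
translate([423, 252, 768]) cube([2050, 106, 62]);
translate([544, 358, 41]) cube([71, 20, 944]);
translate([736, 358, 41]) cube([71, 20, 944]);
translate([928, 358, 41]) cube([71, 20, 944]);
translate([1120, 358, 41]) cube([71, 20, 944]);
translate([1312, 358, 41]) cube([71, 20, 944]);
translate([1504, 358, 41]) cube([71, 20, 944]);
translate([1696, 358, 41]) cube([71, 20, 944]);
translate([1888, 358, 41]) cube([71, 20, 944]);
translate([2080, 358, 41]) cube([71, 20, 944]);
translate([2272, 358, 41]) cube([71, 20, 944]);


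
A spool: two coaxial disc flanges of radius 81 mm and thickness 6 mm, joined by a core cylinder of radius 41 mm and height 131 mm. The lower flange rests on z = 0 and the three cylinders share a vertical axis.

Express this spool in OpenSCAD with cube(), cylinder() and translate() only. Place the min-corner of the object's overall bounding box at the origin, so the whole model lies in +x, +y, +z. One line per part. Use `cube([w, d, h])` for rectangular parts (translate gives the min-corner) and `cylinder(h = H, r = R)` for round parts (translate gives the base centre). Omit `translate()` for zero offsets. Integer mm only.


translate([81, 81, 0]) cylinder(h = 6, r = 81);
translate([81, 81, 6]) cylinder(h = 131, r = 41);
translate([81, 81, 137]) cylinder(h = 6, r = 81);


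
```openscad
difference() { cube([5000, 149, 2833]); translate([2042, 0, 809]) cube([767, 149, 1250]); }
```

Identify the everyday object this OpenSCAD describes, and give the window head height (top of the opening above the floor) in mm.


A wall with a window opening. The window head height is 2059 mm.

A wall with a rectangular opening subtracted — a window. Sill at z = 809, opening 1250 mm tall, so the head is at 809 + 1250 = 2059 mm.


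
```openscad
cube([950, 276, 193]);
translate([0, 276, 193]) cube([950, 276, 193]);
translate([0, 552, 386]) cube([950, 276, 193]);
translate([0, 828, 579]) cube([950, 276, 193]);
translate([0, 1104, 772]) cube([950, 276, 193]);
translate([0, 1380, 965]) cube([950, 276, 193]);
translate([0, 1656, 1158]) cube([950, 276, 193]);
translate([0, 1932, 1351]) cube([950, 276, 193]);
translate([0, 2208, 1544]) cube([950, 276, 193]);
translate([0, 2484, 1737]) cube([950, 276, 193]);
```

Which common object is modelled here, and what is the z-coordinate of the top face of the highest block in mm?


A staircase. The total rise is 1930 mm.

10 identical blocks, each offset up and back from the previous — a staircase. Each step is 193 mm tall and there are 10 of them, so the total rise is 10 × 193 = 1930 mm.


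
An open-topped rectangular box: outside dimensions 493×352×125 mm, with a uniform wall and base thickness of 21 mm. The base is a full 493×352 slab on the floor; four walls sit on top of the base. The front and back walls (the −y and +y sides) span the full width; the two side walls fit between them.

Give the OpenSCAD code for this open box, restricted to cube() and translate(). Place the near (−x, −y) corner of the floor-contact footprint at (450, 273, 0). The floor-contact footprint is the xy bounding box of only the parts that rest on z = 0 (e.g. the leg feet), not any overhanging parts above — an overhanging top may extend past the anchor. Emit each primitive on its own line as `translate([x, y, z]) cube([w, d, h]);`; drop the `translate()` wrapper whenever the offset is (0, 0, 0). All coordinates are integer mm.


translate([450, 273, 0]) cube([493, 352, 21]);
translate([450, 273, 21]) cube([493, 21, 104]);
translate([450, 604, 21]) cube([493, 21, 104]);
translate([450, 294, 21]) cube([21, 310, 104]);
translate([922, 294, 21]) cube([21, 310, 104]);


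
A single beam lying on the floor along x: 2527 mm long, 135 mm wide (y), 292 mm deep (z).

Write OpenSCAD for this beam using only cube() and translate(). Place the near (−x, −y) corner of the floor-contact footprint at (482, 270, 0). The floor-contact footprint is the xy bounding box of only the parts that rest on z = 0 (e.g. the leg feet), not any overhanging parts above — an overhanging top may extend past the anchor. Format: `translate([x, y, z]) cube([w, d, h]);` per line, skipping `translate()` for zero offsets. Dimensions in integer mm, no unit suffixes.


translate([482, 270, 0]) cube([2527, 135, 292]);


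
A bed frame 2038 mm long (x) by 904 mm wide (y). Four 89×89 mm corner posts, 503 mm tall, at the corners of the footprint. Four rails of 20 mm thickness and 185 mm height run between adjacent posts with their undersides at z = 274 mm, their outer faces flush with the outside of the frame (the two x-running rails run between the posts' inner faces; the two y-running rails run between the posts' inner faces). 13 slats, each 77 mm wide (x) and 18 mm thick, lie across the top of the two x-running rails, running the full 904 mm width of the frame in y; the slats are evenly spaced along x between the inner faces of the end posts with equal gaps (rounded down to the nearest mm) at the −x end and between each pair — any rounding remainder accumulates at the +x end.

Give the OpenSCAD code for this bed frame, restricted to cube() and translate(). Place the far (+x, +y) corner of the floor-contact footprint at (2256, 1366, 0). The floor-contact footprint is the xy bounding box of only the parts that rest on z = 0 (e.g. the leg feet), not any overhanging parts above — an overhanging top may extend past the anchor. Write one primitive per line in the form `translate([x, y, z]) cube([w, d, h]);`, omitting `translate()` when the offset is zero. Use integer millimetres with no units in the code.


translate([218, 462, 0]) cube([89, 89, 503]);
translate([218, 1277, 0]) cube([89, 89, 503]);
translate([2167, 462, 0]) cube([89, 89, 503]);
translate([2167, 1277, 0]) cube([89, 89, 503]);
translate([307, 462, 274]) cube([1860, 20, 185]);
translate([307, 1346, 274]) cube([1860, 20, 185]);
translate([218, 551, 274]) cube([20, 726, 185]);
translate([2236, 551, 274]) cube([20, 726, 185]);
translate([368, 462, 459]) cube([77, 904, 18]);
translate([506, 462, 459]) cube([77, 904, 18]);
translate([644, 462, 459]) cube([77, 904, 18]);
translate([782, 462, 459]) cube([77, 904, 18]);
translate([920, 462, 459]) cube([77, 904, 18]);
translate([1058, 462, 459]) cube([77, 904, 18]);
translate([1196, 462, 459]) cube([77, 904, 18]);
translate([1334, 462, 459]) cube([77, 904, 18]);
translate([1472, 462, 459]) cube([77, 904, 18]);
translate([1610, 462, 459]) cube([77, 904, 18]);
translate([1748, 462, 459]) cube([77, 904, 18]);
translate([1886, 462, 459]) cube([77, 904, 18]);
translate([2024, 462, 459]) cube([77, 904, 18]);


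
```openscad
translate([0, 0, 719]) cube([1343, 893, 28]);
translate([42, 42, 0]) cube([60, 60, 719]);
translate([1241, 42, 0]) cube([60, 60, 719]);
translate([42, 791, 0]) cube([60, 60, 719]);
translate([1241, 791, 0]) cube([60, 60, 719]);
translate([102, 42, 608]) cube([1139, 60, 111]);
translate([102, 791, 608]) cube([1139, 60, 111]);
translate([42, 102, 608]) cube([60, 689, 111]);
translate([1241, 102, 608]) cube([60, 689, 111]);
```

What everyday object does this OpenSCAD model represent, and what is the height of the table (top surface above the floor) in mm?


A table. The table height is 747 mm.

A 1343×893×28 slab sits at z = 719 on four 60 mm square posts — a table. The top surface is at 719 + 28 = 747 mm.


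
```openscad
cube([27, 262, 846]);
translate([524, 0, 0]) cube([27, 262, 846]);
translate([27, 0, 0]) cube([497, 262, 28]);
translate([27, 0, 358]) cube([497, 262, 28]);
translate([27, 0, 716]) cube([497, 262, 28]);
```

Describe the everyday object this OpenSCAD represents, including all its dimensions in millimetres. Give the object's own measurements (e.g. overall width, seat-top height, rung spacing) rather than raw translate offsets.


An open bookshelf. Two side panels, each 27 mm thick, 262 mm deep and 846 mm tall, stand 551 mm apart (outside-to-outside). Between them sit 3 shelves, each 28 mm thick and 262 mm deep, spanning the full gap between the sides. The bottom shelf rests on the floor (its underside at z = 0) and the clear gap between one shelf's top and the next shelf's underside is 330 mm.


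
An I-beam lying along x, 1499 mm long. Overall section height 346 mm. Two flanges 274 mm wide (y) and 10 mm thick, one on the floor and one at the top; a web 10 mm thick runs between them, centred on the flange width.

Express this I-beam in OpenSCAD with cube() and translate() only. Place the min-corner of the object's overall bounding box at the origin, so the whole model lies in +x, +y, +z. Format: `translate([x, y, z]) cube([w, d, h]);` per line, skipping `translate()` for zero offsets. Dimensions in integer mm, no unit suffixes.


cube([1499, 274, 10]);
translate([0, 132, 10]) cube([1499, 10, 326]);
translate([0, 0, 336]) cube([1499, 274, 10]);


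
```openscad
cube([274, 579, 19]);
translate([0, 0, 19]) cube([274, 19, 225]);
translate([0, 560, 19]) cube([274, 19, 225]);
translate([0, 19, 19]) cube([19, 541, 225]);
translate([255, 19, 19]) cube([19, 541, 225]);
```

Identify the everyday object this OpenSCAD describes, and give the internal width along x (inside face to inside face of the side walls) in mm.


An open box. The internal width is 236 mm.

A 274×579 base slab with four walls standing on it — an open box. The base is 274 mm wide and the walls are 19 mm thick, so the internal width is 274 − 2 × 19 = 236 mm.


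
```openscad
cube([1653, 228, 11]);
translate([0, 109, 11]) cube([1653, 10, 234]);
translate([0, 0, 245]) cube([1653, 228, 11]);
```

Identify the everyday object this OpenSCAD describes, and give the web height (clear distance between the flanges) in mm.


An I-beam. The web height is 234 mm.

Two wide flanges with a thin centred web — an I-beam. Overall 256 mm minus two 11 mm flanges gives a web of 256 − 2·11 = 234 mm.


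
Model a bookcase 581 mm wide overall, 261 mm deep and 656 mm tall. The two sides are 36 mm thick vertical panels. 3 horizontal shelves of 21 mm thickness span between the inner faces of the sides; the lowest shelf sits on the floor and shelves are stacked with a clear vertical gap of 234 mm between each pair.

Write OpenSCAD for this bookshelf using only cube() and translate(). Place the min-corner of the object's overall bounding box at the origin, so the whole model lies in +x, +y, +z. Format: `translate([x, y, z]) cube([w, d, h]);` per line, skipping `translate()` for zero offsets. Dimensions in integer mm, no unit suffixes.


cube([36, 261, 656]);
translate([545, 0, 0]) cube([36, 261, 656]);
translate([36, 0, 0]) cube([509, 261, 21]);
translate([36, 0, 255]) cube([509, 261, 21]);
translate([36, 0, 510]) cube([509, 261, 21]);


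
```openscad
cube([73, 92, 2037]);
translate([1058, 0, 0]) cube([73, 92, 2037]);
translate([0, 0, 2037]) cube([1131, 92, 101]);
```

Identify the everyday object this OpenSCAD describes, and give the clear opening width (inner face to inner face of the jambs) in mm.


A door frame. The clear opening width is 985 mm.

Two 2037 mm tall posts with a header on top — a door frame. The left jamb is 73 mm wide at x = 0; the right jamb starts at x = 1058. The clear opening is 1058 − 73 = 985 mm.


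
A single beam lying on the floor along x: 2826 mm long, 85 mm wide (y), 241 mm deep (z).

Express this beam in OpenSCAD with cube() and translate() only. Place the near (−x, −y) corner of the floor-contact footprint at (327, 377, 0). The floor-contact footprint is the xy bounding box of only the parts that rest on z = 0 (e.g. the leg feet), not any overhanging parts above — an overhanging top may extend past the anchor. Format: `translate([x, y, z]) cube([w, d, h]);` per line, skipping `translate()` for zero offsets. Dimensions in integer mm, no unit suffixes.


translate([327, 377, 0]) cube([2826, 85, 241]);


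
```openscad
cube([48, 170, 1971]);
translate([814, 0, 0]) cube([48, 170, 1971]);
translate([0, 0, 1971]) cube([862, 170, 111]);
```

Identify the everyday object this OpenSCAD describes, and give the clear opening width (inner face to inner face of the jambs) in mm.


A door frame. The clear opening width is 766 mm.

Two 1971 mm tall posts with a header on top — a door frame. The left jamb is 48 mm wide at x = 0; the right jamb starts at x = 814. The clear opening is 814 − 48 = 766 mm.


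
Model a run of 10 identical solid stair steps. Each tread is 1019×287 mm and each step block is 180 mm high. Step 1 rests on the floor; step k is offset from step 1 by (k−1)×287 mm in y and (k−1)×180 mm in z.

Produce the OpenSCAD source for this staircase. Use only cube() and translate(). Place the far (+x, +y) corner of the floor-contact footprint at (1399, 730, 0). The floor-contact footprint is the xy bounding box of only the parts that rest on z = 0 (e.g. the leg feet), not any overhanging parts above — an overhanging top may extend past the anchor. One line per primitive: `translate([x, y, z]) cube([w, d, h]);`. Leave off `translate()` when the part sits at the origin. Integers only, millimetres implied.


translate([380, 443, 0]) cube([1019, 287, 180]);
translate([380, 730, 180]) cube([1019, 287, 180]);
translate([380, 1017, 360]) cube([1019, 287, 180]);
translate([380, 1304, 540]) cube([1019, 287, 180]);
translate([380, 1591, 720]) cube([1019, 287, 180]);
translate([380, 1878, 900]) cube([1019, 287, 180]);
translate([380, 2165, 1080]) cube([1019, 287, 180]);
translate([380, 2452, 1260]) cube([1019, 287, 180]);
translate([380, 2739, 1440]) cube([1019, 287, 180]);
translate([380, 3026, 1620]) cube([1019, 287, 180]);
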